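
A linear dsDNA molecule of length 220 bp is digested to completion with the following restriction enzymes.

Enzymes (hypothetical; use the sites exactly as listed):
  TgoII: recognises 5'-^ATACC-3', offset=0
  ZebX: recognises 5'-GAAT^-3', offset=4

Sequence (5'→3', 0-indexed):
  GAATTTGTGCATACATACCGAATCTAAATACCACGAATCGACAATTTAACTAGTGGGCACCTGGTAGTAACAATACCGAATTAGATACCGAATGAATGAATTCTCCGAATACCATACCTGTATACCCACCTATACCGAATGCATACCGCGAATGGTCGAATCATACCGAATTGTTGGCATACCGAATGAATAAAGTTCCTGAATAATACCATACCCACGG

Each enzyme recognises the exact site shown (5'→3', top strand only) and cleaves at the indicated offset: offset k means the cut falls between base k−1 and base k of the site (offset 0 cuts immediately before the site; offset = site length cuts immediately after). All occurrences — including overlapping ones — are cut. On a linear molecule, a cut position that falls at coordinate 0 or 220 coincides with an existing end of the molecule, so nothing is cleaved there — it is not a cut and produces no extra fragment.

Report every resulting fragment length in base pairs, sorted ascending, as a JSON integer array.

Per-enzyme occurrences:
  TgoII ATACC/0: at [14, 27, 72, 84, 108, 113, 121, 131, 142, 162, 178, 205, 210] ⇒ [14, 27, 72, 84, 108, 113, 121, 131, 142, 162, 178, 205, 210]
  ZebX GAAT/4: at [0, 19, 34, 77, 89, 93, 97, 106, 136, 149, 157, 167, 183, 187, 200] ⇒ [4, 23, 38, 81, 93, 97, 101, 110, 140, 153, 161, 171, 187, 191, 204]

All cut coordinates (distinct, sorted): [4, 14, 23, 27, 38, 72, 81, 84, 93, 97, 101, 108, 110, 113, 121, 131, 140, 142, 153, 161, 162, 171, 178, 187, 191, 204, 205, 210]

Fragment lengths:
  [0,4): 4 bp
  [4,14): 10 bp
  [14,23): 9 bp
  [23,27): 4 bp
  [27,38): 11 bp
  [38,72): 34 bp
  [72,81): 9 bp
  [81,84): 3 bp
  [84,93): 9 bp
  [93,97): 4 bp
  [97,101): 4 bp
  [101,108): 7 bp
  [108,110): 2 bp
  [110,113): 3 bp
  [113,121): 8 bp
  [121,131): 10 bp
  [131,140): 9 bp
  [140,142): 2 bp
  [142,153): 11 bp
  [153,161): 8 bp
  [161,162): 1 bp
  [162,171): 9 bp
  [171,178): 7 bp
  [178,187): 9 bp
  [187,191): 4 bp
  [191,204): 13 bp
  [204,205): 1 bp
  [205,210): 5 bp
  [210,220): 10 bp

[1,1,2,2,3,3,4,4,4,4,4,5,7,7,8,8,9,9,9,9,9,9,10,10,10,11,11,13,34]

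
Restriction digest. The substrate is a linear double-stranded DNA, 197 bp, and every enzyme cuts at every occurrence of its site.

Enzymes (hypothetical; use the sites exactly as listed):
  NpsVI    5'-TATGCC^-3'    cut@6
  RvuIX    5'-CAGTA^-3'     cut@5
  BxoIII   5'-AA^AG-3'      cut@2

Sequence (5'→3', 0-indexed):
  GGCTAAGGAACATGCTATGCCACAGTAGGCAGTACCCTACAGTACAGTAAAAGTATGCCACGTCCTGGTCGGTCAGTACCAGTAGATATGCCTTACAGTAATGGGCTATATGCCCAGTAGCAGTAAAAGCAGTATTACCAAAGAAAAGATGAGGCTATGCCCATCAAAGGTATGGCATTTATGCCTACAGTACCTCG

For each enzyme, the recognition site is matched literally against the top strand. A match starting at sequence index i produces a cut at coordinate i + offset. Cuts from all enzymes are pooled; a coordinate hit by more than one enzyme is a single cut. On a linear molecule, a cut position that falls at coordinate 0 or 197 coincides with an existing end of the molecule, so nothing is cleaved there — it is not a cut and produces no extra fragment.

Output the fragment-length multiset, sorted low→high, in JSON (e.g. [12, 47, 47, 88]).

[2,2,5,5,5,5,6,6,6,6,7,7,7,7,8,8,8,10,14,15,18,19,21]

Per-enzyme occurrences:
  NpsVI TATGCC/6: at [15, 53, 86, 108, 155, 179] ⇒ [21, 59, 92, 114, 161, 185]
  RvuIX CAGTA/5: at [22, 29, 39, 44, 73, 79, 95, 114, 120, 129, 187] ⇒ [27, 34, 44, 49, 78, 84, 100, 119, 125, 134, 192]
  BxoIII AAAG/2: at [49, 125, 139, 144, 165] ⇒ [51, 127, 141, 146, 167]

Pooled cuts: [21, 27, 34, 44, 49, 51, 59, 78, 84, 92, 100, 114, 119, 125, 127, 134, 141, 146, 161, 167, 185, 192]

Fragments:
  [0,21): 21 bp
  [21,27): 6 bp
  [27,34): 7 bp
  [34,44): 10 bp
  [44,49): 5 bp
  [49,51): 2 bp
  [51,59): 8 bp
  [59,78): 19 bp
  [78,84): 6 bp
  [84,92): 8 bp
  [92,100): 8 bp
  [100,114): 14 bp
  [114,119): 5 bp
  [119,125): 6 bp
  [125,127): 2 bp
  [127,134): 7 bp
  [134,141): 7 bp
  [141,146): 5 bp
  [146,161): 15 bp
  [161,167): 6 bp
  [167,185): 18 bp
  [185,192): 7 bp
  [192,197): 5 bp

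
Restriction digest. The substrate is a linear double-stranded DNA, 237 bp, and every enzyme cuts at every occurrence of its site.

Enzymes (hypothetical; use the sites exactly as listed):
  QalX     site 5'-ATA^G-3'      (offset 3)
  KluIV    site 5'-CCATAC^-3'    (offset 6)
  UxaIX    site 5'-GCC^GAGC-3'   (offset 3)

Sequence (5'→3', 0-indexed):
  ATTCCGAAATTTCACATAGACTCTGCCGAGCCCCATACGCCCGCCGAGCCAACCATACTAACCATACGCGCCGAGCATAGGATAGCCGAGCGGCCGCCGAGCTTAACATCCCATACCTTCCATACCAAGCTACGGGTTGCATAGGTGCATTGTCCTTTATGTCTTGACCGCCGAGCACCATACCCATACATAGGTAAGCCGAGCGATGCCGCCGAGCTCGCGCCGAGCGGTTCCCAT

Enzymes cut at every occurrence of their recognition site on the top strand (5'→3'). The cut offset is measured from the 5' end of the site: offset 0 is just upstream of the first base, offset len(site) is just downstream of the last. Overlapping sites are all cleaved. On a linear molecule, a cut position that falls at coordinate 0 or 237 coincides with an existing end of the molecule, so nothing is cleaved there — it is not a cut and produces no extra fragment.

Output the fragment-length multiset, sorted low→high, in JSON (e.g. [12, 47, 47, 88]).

[3,3,5,5,6,7,7,8,9,9,9,11,11,11,11,13,13,13,18,18,18,29]

Per-enzyme occurrences:
  QalX ATAG/3: at [15, 76, 81, 140, 189] ⇒ [18, 79, 84, 143, 192]
  KluIV CCATAC/6: at [32, 52, 61, 110, 119, 177, 183] ⇒ [38, 58, 67, 116, 125, 183, 189]
  UxaIX GCCGAGC/3: at [24, 42, 69, 84, 95, 169, 197, 210, 221] ⇒ [27, 45, 72, 87, 98, 172, 200, 213, 224]

All cut coordinates (distinct, sorted): [18, 27, 38, 45, 58, 67, 72, 79, 84, 87, 98, 116, 125, 143, 172, 183, 189, 192, 200, 213, 224]

Fragments:
  [0,18): 18 bp
  [18,27): 9 bp
  [27,38): 11 bp
  [38,45): 7 bp
  [45,58): 13 bp
  [58,67): 9 bp
  [67,72): 5 bp
  [72,79): 7 bp
  [79,84): 5 bp
  [84,87): 3 bp
  [87,98): 11 bp
  [98,116): 18 bp
  [116,125): 9 bp
  [125,143): 18 bp
  [143,172): 29 bp
  [172,183): 11 bp
  [183,189): 6 bp
  [189,192): 3 bp
  [192,200): 8 bp
  [200,213): 13 bp
  [213,224): 11 bp
  [224,237): 13 bp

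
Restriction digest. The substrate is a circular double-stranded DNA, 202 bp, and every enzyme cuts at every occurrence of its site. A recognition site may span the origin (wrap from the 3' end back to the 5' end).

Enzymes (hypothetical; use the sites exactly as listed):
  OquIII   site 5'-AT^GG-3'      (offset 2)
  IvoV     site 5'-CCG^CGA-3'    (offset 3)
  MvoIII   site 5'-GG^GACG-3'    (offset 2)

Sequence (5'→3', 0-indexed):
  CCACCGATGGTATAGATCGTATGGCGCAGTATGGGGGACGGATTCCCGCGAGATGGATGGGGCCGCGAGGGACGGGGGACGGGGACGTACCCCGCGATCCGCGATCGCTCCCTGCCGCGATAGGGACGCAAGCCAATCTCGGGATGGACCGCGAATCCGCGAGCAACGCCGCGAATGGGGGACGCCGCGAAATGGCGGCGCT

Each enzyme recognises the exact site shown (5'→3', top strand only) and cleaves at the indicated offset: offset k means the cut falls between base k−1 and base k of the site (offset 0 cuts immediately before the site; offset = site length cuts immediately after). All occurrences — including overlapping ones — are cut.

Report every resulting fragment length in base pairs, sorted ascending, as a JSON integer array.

[4,4,4,5,5,6,6,6,6,7,7,7,7,7,8,10,11,12,12,14,16,17,21]

Scan for sites:
  OquIII (ATGG, off=2): starts [6, 20, 30, 52, 56, 143, 174, 191] → cuts [8, 22, 32, 54, 58, 145, 176, 193]
  IvoV (CCGCGA, off=3): starts [45, 62, 91, 98, 114, 148, 156, 168, 184] → cuts [48, 65, 94, 101, 117, 151, 159, 171, 187]
  MvoIII (GGGACG, off=2): starts [34, 68, 75, 81, 122, 178] → cuts [36, 70, 77, 83, 124, 180]

All cut coordinates (distinct, sorted): [8, 22, 32, 36, 48, 54, 58, 65, 70, 77, 83, 94, 101, 117, 124, 145, 151, 159, 171, 176, 180, 187, 193]

Fragment lengths:
  8→22: 14 bp
  22→32: 10 bp
  32→36: 4 bp
  36→48: 12 bp
  48→54: 6 bp
  54→58: 4 bp
  58→65: 7 bp
  65→70: 5 bp
  70→77: 7 bp
  77→83: 6 bp
  83→94: 11 bp
  94→101: 7 bp
  101→117: 16 bp
  117→124: 7 bp
  124→145: 21 bp
  145→151: 6 bp
  151→159: 8 bp
  159→171: 12 bp
  171→176: 5 bp
  176→180: 4 bp
  180→187: 7 bp
  187→193: 6 bp
  193→8 (wrap): 202-193+8 = 17 bp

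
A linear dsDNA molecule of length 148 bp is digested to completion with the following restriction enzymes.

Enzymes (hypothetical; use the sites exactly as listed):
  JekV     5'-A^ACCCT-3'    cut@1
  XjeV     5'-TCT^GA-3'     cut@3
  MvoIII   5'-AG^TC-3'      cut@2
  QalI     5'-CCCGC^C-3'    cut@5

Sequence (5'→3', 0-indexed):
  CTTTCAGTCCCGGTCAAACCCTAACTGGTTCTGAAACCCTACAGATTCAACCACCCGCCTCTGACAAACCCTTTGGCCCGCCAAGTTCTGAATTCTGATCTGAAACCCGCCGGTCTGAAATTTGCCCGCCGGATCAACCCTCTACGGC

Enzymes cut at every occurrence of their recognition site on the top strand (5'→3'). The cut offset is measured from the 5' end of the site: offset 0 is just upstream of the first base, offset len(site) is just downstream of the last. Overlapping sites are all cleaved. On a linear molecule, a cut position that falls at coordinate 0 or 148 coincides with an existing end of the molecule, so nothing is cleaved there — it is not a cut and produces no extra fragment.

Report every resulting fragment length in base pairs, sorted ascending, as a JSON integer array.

[3,4,5,5,6,7,7,7,8,9,10,12,13,14,15,23]

Per-enzyme occurrences:
  JekV AACCCT/1: at [16, 34, 66, 135] ⇒ [17, 35, 67, 136]
  XjeV TCTGA/3: at [29, 59, 86, 93, 98, 113] ⇒ [32, 62, 89, 96, 101, 116]
  MvoIII AGTC/2: at [5] ⇒ [7]
  QalI CCCGCC/5: at [53, 76, 105, 124] ⇒ [58, 81, 110, 129]

Pooled cuts: [7, 17, 32, 35, 58, 62, 67, 81, 89, 96, 101, 110, 116, 129, 136]

Fragments:
  [0,7): 7 bp
  [7,17): 10 bp
  [17,32): 15 bp
  [32,35): 3 bp
  [35,58): 23 bp
  [58,62): 4 bp
  [62,67): 5 bp
  [67,81): 14 bp
  [81,89): 8 bp
  [89,96): 7 bp
  [96,101): 5 bp
  [101,110): 9 bp
  [110,116): 6 bp
  [116,129): 13 bp
  [129,136): 7 bp
  [136,148): 12 bp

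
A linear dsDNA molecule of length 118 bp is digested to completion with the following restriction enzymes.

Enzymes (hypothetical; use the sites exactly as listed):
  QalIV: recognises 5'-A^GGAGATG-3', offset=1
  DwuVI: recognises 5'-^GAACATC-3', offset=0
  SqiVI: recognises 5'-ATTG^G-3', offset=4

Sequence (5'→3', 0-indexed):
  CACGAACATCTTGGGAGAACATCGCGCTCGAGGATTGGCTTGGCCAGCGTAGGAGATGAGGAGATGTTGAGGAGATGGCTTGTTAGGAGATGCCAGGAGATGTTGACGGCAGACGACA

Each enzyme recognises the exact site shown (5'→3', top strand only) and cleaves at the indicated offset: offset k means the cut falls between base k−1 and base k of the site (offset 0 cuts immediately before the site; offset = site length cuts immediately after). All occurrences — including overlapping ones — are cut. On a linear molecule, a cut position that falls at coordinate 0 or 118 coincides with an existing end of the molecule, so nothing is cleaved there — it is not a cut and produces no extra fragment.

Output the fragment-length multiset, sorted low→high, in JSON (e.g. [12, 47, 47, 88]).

Per-enzyme occurrences:
  QalIV AGGAGATG/1: at [50, 58, 69, 84, 94] ⇒ [51, 59, 70, 85, 95]
  DwuVI GAACATC/0: at [3, 16] ⇒ [3, 16]
  SqiVI ATTGG/4: at [33] ⇒ [37]

All cut coordinates (distinct, sorted): [3, 16, 37, 51, 59, 70, 85, 95]

Fragment lengths:
  [0,3): 3 bp
  [3,16): 13 bp
  [16,37): 21 bp
  [37,51): 14 bp
  [51,59): 8 bp
  [59,70): 11 bp
  [70,85): 15 bp
  [85,95): 10 bp
  [95,118): 23 bp

[3,8,10,11,13,14,15,21,23]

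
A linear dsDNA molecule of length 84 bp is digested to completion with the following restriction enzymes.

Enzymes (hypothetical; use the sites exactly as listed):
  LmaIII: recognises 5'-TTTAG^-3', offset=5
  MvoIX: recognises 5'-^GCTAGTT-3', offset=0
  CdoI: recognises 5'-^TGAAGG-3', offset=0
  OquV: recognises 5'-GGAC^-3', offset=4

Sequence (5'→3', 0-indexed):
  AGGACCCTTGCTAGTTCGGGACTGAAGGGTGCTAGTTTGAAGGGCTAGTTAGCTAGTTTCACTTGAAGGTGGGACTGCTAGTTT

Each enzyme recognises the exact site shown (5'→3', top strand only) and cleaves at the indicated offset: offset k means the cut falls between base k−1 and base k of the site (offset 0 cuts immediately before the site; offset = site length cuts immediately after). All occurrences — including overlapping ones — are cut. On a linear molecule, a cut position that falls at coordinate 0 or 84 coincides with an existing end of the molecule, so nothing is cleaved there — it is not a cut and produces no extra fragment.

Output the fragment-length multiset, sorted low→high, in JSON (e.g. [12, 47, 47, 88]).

[1,4,5,6,7,8,8,8,12,12,13]

Scan for sites:
  LmaIII (TTTAG, off=5): no sites
  MvoIX GCTAGTT/0: at [9, 30, 43, 51, 76] ⇒ [9, 30, 43, 51, 76]
  CdoI TGAAGG/0: at [22, 37, 63] ⇒ [22, 37, 63]
  OquV GGAC/4: at [1, 18, 71] ⇒ [5, 22, 75]

All cut coordinates (distinct, sorted): [5, 9, 22, 30, 37, 43, 51, 63, 75, 76]

Fragments:
  [0,5): 5 bp
  [5,9): 4 bp
  [9,22): 13 bp
  [22,30): 8 bp
  [30,37): 7 bp
  [37,43): 6 bp
  [43,51): 8 bp
  [51,63): 12 bp
  [63,75): 12 bp
  [75,76): 1 bp
  [76,84): 8 bp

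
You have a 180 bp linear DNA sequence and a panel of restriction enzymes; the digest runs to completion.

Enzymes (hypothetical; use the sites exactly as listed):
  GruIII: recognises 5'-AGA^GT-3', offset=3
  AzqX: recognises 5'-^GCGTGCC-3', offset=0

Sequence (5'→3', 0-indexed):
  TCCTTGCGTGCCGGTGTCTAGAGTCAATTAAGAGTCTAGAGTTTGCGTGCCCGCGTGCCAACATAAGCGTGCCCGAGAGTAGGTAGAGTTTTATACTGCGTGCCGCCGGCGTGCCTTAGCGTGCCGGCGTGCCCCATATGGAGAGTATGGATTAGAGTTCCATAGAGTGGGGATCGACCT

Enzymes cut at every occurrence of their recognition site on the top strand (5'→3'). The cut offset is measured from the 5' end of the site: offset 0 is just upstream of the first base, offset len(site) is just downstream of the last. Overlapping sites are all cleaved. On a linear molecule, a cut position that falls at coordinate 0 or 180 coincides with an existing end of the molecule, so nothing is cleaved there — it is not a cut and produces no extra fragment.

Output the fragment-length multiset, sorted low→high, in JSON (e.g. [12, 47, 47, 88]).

Per-enzyme occurrences:
  GruIII AGAGT/3: at [19, 30, 37, 75, 84, 141, 153, 163] ⇒ [22, 33, 40, 78, 87, 144, 156, 166]
  AzqX GCGTGCC/0: at [5, 44, 52, 66, 97, 108, 118, 126] ⇒ [5, 44, 52, 66, 97, 108, 118, 126]

Pooled cuts: [5, 22, 33, 40, 44, 52, 66, 78, 87, 97, 108, 118, 126, 144, 156, 166]

Fragment lengths:
  [0,5): 5 bp
  [5,22): 17 bp
  [22,33): 11 bp
  [33,40): 7 bp
  [40,44): 4 bp
  [44,52): 8 bp
  [52,66): 14 bp
  [66,78): 12 bp
  [78,87): 9 bp
  [87,97): 10 bp
  [97,108): 11 bp
  [108,118): 10 bp
  [118,126): 8 bp
  [126,144): 18 bp
  [144,156): 12 bp
  [156,166): 10 bp
  [166,180): 14 bp

[4,5,7,8,8,9,10,10,10,11,11,12,12,14,14,17,18]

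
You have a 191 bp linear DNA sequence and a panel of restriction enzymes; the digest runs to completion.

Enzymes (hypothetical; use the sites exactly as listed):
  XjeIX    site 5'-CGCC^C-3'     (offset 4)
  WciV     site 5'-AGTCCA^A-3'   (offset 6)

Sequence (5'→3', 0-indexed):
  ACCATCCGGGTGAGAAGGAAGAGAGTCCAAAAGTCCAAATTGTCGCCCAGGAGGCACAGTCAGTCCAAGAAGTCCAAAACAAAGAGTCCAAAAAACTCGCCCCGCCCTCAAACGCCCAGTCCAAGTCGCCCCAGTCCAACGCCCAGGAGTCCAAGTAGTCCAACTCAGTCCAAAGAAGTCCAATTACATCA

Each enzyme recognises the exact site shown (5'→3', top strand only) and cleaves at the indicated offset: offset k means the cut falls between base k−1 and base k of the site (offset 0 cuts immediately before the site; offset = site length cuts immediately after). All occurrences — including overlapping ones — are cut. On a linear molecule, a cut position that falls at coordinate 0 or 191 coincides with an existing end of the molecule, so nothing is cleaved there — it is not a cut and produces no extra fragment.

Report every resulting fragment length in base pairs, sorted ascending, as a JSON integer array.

[5,5,7,7,8,8,9,9,9,10,10,10,10,10,11,14,20,29]

Scan for sites:
  XjeIX CGCCC/4: at [43, 97, 102, 112, 126, 139] ⇒ [47, 101, 106, 116, 130, 143]
  WciV AGTCCAA/6: at [23, 31, 61, 70, 84, 117, 132, 147, 156, 166, 176] ⇒ [29, 37, 67, 76, 90, 123, 138, 153, 162, 172, 182]

All cut coordinates (distinct, sorted): [29, 37, 47, 67, 76, 90, 101, 106, 116, 123, 130, 138, 143, 153, 162, 172, 182]

Fragments:
  [0,29): 29 bp
  [29,37): 8 bp
  [37,47): 10 bp
  [47,67): 20 bp
  [67,76): 9 bp
  [76,90): 14 bp
  [90,101): 11 bp
  [101,106): 5 bp
  [106,116): 10 bp
  [116,123): 7 bp
  [123,130): 7 bp
  [130,138): 8 bp
  [138,143): 5 bp
  [143,153): 10 bp
  [153,162): 9 bp
  [162,172): 10 bp
  [172,182): 10 bp
  [182,191): 9 bp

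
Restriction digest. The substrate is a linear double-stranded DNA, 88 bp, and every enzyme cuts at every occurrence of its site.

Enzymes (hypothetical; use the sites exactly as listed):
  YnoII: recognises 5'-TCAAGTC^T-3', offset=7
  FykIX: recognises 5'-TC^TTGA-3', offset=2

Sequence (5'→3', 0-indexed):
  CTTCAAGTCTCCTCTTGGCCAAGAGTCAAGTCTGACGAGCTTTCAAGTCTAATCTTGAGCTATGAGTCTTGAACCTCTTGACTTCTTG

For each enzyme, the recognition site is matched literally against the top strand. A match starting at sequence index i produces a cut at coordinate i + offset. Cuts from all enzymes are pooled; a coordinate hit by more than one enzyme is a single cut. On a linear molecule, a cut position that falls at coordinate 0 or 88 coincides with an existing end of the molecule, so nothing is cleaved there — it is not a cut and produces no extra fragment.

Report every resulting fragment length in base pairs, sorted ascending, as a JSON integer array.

Per-enzyme occurrences:
  YnoII (TCAAGTCT, off=7): starts [2, 25, 42] → cuts [9, 32, 49]
  FykIX (TCTTGA, off=2): starts [52, 66, 75] → cuts [54, 68, 77]

All cut coordinates (distinct, sorted): [9, 32, 49, 54, 68, 77]

Fragments:
  [0,9): 9 bp
  [9,32): 23 bp
  [32,49): 17 bp
  [49,54): 5 bp
  [54,68): 14 bp
  [68,77): 9 bp
  [77,88): 11 bp

[5,9,9,11,14,17,23]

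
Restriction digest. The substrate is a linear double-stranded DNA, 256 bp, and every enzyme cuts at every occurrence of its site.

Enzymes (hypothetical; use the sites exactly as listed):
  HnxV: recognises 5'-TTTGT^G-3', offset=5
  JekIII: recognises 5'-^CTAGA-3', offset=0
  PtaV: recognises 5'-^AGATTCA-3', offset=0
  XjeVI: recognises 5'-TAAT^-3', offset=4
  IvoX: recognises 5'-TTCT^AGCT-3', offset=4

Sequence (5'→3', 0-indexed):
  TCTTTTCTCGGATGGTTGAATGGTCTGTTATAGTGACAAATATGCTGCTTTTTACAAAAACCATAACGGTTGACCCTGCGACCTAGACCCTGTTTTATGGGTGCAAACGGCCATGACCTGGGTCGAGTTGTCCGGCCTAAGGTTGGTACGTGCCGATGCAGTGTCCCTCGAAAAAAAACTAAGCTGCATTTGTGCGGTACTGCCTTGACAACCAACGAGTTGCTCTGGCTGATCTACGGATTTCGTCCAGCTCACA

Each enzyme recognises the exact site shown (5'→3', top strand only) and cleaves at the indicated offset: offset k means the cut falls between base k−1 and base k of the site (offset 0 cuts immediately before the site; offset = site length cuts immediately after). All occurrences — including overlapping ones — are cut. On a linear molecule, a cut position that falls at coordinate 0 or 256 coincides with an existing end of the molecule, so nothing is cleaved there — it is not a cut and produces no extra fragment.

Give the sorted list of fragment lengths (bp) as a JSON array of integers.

Scan for sites:
  HnxV TTTGTG/5: at [188] ⇒ [193]
  JekIII CTAGA/0: at [82] ⇒ [82]
  PtaV (AGATTCA, off=0): no sites
  XjeVI (TAAT, off=4): no sites
  IvoX (TTCTAGCT, off=4): no sites

All cut coordinates (distinct, sorted): [82, 193]

Fragments:
  [0,82): 82 bp
  [82,193): 111 bp
  [193,256): 63 bp

[63,82,111]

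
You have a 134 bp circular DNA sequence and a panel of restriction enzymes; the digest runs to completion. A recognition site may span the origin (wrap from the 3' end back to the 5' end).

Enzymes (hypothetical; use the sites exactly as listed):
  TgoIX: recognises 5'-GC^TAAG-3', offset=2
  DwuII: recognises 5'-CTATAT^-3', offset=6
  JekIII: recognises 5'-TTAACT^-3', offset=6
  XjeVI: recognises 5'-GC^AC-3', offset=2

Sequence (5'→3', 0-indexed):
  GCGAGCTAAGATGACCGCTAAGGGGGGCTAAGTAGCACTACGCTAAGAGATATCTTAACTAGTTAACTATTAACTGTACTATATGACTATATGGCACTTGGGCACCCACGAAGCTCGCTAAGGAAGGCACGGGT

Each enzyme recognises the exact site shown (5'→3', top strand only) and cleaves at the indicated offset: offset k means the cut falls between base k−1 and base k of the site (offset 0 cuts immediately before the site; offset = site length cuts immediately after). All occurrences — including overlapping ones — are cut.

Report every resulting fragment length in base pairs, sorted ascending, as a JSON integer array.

Site scan:
  TgoIX GCTAAG/2: at [4, 16, 26, 41, 116] ⇒ [6, 18, 28, 43, 118]
  DwuII CTATAT/6: at [78, 86] ⇒ [84, 92]
  JekIII TTAACT/6: at [54, 62, 69] ⇒ [60, 68, 75]
  XjeVI GCAC/2: at [34, 93, 101, 126] ⇒ [36, 95, 103, 128]

Pooled cuts: [6, 18, 28, 36, 43, 60, 68, 75, 84, 92, 95, 103, 118, 128]

Fragment lengths:
  6→18: 12 bp
  18→28: 10 bp
  28→36: 8 bp
  36→43: 7 bp
  43→60: 17 bp
  60→68: 8 bp
  68→75: 7 bp
  75→84: 9 bp
  84→92: 8 bp
  92→95: 3 bp
  95→103: 8 bp
  103→118: 15 bp
  118→128: 10 bp
  128→6 (wrap): 134-128+6 = 12 bp

[3,7,7,8,8,8,8,9,10,10,12,12,15,17]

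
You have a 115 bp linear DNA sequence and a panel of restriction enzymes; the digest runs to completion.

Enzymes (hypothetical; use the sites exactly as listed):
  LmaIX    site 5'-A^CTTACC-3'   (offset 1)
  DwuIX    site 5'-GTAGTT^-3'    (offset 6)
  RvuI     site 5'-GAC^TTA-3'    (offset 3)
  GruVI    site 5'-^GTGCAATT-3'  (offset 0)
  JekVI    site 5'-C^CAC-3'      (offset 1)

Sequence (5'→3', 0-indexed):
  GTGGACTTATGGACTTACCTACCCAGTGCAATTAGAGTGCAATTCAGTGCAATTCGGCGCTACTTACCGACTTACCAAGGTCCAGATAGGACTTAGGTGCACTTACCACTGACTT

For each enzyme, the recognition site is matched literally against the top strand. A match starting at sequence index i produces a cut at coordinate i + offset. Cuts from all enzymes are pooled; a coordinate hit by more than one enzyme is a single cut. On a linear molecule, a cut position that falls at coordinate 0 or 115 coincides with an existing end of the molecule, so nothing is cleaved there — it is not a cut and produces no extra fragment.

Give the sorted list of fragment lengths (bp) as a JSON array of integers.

Per-enzyme occurrences:
  LmaIX ACTTACC/1: at [12, 61, 69, 100] ⇒ [13, 62, 70, 101]
  DwuIX (GTAGTT, off=6): no sites
  RvuI GACTTA/3: at [3, 11, 68, 89] ⇒ [6, 14, 71, 92]
  GruVI GTGCAATT/0: at [25, 36, 46] ⇒ [25, 36, 46]
  JekVI CCAC/1: at [105] ⇒ [106]

Pooled cuts: [6, 13, 14, 25, 36, 46, 62, 70, 71, 92, 101, 106]

Fragments:
  [0,6): 6 bp
  [6,13): 7 bp
  [13,14): 1 bp
  [14,25): 11 bp
  [25,36): 11 bp
  [36,46): 10 bp
  [46,62): 16 bp
  [62,70): 8 bp
  [70,71): 1 bp
  [71,92): 21 bp
  [92,101): 9 bp
  [101,106): 5 bp
  [106,115): 9 bp

[1,1,5,6,7,8,9,9,10,11,11,16,21]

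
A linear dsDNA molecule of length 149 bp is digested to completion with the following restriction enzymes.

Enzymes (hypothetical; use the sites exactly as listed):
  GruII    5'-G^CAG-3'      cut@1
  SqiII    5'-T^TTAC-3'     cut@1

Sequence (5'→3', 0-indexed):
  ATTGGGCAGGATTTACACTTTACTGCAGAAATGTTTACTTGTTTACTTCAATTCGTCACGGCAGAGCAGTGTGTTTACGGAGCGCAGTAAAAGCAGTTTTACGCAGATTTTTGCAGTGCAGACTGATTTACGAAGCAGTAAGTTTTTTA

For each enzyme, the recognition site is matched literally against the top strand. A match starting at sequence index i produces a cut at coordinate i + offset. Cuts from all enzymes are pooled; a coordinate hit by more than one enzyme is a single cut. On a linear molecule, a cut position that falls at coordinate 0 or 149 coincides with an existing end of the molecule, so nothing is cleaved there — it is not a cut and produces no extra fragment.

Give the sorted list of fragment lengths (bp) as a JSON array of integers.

[5,5,5,5,6,6,6,7,8,8,8,9,9,9,10,10,14,19]

Per-enzyme occurrences:
  GruII (GCAG, off=1): starts [5, 24, 60, 65, 83, 92, 102, 112, 117, 134] → cuts [6, 25, 61, 66, 84, 93, 103, 113, 118, 135]
  SqiII (TTTAC, off=1): starts [11, 18, 33, 41, 73, 97, 126] → cuts [12, 19, 34, 42, 74, 98, 127]

All cut coordinates (distinct, sorted): [6, 12, 19, 25, 34, 42, 61, 66, 74, 84, 93, 98, 103, 113, 118, 127, 135]

Fragments:
  [0,6): 6 bp
  [6,12): 6 bp
  [12,19): 7 bp
  [19,25): 6 bp
  [25,34): 9 bp
  [34,42): 8 bp
  [42,61): 19 bp
  [61,66): 5 bp
  [66,74): 8 bp
  [74,84): 10 bp
  [84,93): 9 bp
  [93,98): 5 bp
  [98,103): 5 bp
  [103,113): 10 bp
  [113,118): 5 bp
  [118,127): 9 bp
  [127,135): 8 bp
  [135,149): 14 bp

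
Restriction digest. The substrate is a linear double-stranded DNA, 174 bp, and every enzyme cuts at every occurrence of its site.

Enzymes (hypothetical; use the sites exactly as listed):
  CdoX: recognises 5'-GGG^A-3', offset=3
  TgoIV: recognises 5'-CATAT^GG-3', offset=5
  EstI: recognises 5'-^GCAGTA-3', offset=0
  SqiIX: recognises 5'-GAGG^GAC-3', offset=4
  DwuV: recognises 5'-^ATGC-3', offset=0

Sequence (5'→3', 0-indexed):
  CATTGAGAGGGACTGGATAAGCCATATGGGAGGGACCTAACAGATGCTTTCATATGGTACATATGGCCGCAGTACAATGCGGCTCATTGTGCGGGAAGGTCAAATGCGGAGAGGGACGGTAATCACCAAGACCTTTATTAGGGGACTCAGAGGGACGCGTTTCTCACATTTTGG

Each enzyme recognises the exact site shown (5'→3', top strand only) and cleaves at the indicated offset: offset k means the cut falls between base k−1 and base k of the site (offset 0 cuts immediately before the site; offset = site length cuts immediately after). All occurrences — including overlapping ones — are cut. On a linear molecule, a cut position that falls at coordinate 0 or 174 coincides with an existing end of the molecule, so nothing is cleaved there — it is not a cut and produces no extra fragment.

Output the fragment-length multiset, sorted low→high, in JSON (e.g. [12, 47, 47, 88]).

Scan for sites:
  CdoX (GGGA, off=3): starts [8, 27, 31, 92, 112, 141, 151] → cuts [11, 30, 34, 95, 115, 144, 154]
  TgoIV (CATATGG, off=5): starts [22, 50, 59] → cuts [27, 55, 64]
  EstI (GCAGTA, off=0): starts [68] → cuts [68]
  SqiIX (GAGGGAC, off=4): starts [6, 29, 110, 149] → cuts [10, 33, 114, 153]
  DwuV (ATGC, off=0): starts [43, 76, 103] → cuts [43, 76, 103]

Pooled cuts: [10, 11, 27, 30, 33, 34, 43, 55, 64, 68, 76, 95, 103, 114, 115, 144, 153, 154]

Fragments:
  [0,10): 10 bp
  [10,11): 1 bp
  [11,27): 16 bp
  [27,30): 3 bp
  [30,33): 3 bp
  [33,34): 1 bp
  [34,43): 9 bp
  [43,55): 12 bp
  [55,64): 9 bp
  [64,68): 4 bp
  [68,76): 8 bp
  [76,95): 19 bp
  [95,103): 8 bp
  [103,114): 11 bp
  [114,115): 1 bp
  [115,144): 29 bp
  [144,153): 9 bp
  [153,154): 1 bp
  [154,174): 20 bp

[1,1,1,1,3,3,4,8,8,9,9,9,10,11,12,16,19,20,29]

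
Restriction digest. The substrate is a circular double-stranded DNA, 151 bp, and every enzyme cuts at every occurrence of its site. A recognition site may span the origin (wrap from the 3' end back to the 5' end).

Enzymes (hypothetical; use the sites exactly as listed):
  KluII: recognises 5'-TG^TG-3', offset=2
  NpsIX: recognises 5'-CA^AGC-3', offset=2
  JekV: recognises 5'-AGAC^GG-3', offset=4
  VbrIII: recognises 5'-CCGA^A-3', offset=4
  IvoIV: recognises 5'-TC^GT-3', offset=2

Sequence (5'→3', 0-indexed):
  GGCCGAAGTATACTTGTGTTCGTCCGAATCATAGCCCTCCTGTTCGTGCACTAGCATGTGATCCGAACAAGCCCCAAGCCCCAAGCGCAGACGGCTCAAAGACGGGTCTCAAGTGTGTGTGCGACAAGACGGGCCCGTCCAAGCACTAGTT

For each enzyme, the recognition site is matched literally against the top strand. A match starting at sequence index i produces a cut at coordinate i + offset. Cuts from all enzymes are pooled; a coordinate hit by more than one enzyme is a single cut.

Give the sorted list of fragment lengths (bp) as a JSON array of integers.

Per-enzyme occurrences:
  KluII (TGTG, off=2): starts [14, 56, 113, 115, 117] → cuts [16, 58, 115, 117, 119]
  NpsIX (CAAGC, off=2): starts [67, 74, 81, 139] → cuts [69, 76, 83, 141]
  JekV (AGACGG, off=4): starts [88, 99, 126] → cuts [92, 103, 130]
  VbrIII (CCGAA, off=4): starts [2, 23, 62] → cuts [6, 27, 66]
  IvoIV (TCGT, off=2): starts [19, 43] → cuts [21, 45]

Pooled cuts: [6, 16, 21, 27, 45, 58, 66, 69, 76, 83, 92, 103, 115, 117, 119, 130, 141]

Fragments:
  6→16: 10 bp
  16→21: 5 bp
  21→27: 6 bp
  27→45: 18 bp
  45→58: 13 bp
  58→66: 8 bp
  66→69: 3 bp
  69→76: 7 bp
  76→83: 7 bp
  83→92: 9 bp
  92→103: 11 bp
  103→115: 12 bp
  115→117: 2 bp
  117→119: 2 bp
  119→130: 11 bp
  130→141: 11 bp
  141→6 (wrap): 151-141+6 = 16 bp

[2,2,3,5,6,7,7,8,9,10,11,11,11,12,13,16,18]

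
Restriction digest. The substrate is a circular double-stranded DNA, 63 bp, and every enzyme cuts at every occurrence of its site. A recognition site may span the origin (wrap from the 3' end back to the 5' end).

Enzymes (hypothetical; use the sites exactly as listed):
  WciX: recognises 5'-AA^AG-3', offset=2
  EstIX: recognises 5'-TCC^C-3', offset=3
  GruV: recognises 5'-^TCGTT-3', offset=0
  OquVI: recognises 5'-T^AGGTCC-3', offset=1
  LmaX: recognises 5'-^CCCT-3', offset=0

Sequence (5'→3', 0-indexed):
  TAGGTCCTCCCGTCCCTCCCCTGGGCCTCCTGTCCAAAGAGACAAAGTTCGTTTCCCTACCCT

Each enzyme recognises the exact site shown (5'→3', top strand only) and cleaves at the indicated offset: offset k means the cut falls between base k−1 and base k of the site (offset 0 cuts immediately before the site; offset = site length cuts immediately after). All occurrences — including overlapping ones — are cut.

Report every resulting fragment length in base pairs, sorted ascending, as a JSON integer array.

[1,2,2,3,3,3,3,5,6,8,9,18]

Scan for sites:
  WciX AAAG/2: at [35, 43] ⇒ [37, 45]
  EstIX TCCC/3: at [7, 12, 16, 53] ⇒ [10, 15, 19, 56]
  GruV TCGTT/0: at [48] ⇒ [48]
  OquVI TAGGTCC/1: at [0] ⇒ [1]
  LmaX CCCT/0: at [13, 18, 54, 59] ⇒ [13, 18, 54, 59]

All cut coordinates (distinct, sorted): [1, 10, 13, 15, 18, 19, 37, 45, 48, 54, 56, 59]

Fragment lengths:
  1→10: 9 bp
  10→13: 3 bp
  13→15: 2 bp
  15→18: 3 bp
  18→19: 1 bp
  19→37: 18 bp
  37→45: 8 bp
  45→48: 3 bp
  48→54: 6 bp
  54→56: 2 bp
  56→59: 3 bp
  59→1 (wrap): 63-59+1 = 5 bp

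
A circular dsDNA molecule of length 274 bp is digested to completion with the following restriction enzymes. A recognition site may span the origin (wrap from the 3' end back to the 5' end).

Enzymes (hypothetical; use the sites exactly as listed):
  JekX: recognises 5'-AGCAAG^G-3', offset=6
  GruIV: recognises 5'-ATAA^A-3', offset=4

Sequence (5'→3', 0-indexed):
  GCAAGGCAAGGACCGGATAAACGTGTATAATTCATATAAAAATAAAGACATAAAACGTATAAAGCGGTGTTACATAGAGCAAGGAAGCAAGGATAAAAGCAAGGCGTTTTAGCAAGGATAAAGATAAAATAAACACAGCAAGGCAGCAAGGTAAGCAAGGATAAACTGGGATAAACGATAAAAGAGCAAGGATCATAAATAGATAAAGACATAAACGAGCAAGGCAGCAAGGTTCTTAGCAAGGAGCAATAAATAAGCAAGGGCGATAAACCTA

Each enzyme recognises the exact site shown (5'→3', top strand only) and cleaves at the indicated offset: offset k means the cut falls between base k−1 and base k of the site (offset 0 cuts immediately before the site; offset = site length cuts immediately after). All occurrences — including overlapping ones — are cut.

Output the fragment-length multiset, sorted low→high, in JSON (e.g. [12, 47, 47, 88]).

[5,5,5,5,6,6,7,7,8,8,8,8,8,8,8,8,9,9,9,9,9,9,10,10,10,12,13,15,19,21]

Scan for sites:
  JekX AGCAAGG/6: at [77, 85, 97, 110, 136, 144, 153, 184, 217, 225, 237, 255, 273] ⇒ [5, 83, 91, 103, 116, 142, 150, 159, 190, 223, 231, 243, 261]
  GruIV ATAAA/4: at [16, 35, 41, 49, 58, 92, 117, 123, 128, 160, 170, 177, 194, 202, 210, 248, 265] ⇒ [20, 39, 45, 53, 62, 96, 121, 127, 132, 164, 174, 181, 198, 206, 214, 252, 269]

All cut coordinates (distinct, sorted): [5, 20, 39, 45, 53, 62, 83, 91, 96, 103, 116, 121, 127, 132, 142, 150, 159, 164, 174, 181, 190, 198, 206, 214, 223, 231, 243, 252, 261, 269]

Fragment lengths:
  5→20: 15 bp
  20→39: 19 bp
  39→45: 6 bp
  45→53: 8 bp
  53→62: 9 bp
  62→83: 21 bp
  83→91: 8 bp
  91→96: 5 bp
  96→103: 7 bp
  103→116: 13 bp
  116→121: 5 bp
  121→127: 6 bp
  127→132: 5 bp
  132→142: 10 bp
  142→150: 8 bp
  150→159: 9 bp
  159→164: 5 bp
  164→174: 10 bp
  174→181: 7 bp
  181→190: 9 bp
  190→198: 8 bp
  198→206: 8 bp
  206→214: 8 bp
  214→223: 9 bp
  223→231: 8 bp
  231→243: 12 bp
  243→252: 9 bp
  252→261: 9 bp
  261→269: 8 bp
  269→5 (wrap): 274-269+5 = 10 bp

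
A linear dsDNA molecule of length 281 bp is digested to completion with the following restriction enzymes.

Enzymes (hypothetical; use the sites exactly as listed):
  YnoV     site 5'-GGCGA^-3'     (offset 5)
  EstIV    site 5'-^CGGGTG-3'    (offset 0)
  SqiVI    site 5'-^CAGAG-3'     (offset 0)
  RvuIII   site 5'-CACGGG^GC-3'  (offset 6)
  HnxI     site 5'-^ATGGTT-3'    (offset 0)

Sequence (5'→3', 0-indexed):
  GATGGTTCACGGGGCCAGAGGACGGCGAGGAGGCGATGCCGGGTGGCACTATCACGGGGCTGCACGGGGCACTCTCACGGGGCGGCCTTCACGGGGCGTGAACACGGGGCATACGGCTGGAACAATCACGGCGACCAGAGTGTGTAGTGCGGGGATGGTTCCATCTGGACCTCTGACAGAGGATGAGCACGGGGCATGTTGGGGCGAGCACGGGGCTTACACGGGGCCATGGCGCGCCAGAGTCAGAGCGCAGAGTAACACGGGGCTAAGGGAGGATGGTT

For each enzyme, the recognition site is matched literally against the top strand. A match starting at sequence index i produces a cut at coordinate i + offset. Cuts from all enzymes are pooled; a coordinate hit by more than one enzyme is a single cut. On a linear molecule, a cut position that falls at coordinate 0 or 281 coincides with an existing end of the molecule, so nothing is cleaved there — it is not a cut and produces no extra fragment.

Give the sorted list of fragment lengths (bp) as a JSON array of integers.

[1,1,2,3,6,6,7,7,8,10,11,11,12,12,13,13,13,14,14,14,17,19,19,22,26]

Per-enzyme occurrences:
  YnoV GGCGA/5: at [23, 31, 129, 202] ⇒ [28, 36, 134, 207]
  EstIV CGGGTG/0: at [39] ⇒ [39]
  SqiVI CAGAG/0: at [15, 135, 176, 237, 243, 250] ⇒ [15, 135, 176, 237, 243, 250]
  RvuIII CACGGGGC/6: at [7, 52, 62, 75, 89, 102, 187, 208, 219, 258] ⇒ [13, 58, 68, 81, 95, 108, 193, 214, 225, 264]
  HnxI ATGGTT/0: at [1, 154, 275] ⇒ [1, 154, 275]

Pooled cuts: [1, 13, 15, 28, 36, 39, 58, 68, 81, 95, 108, 134, 135, 154, 176, 193, 207, 214, 225, 237, 243, 250, 264, 275]

Fragment lengths:
  [0,1): 1 bp
  [1,13): 12 bp
  [13,15): 2 bp
  [15,28): 13 bp
  [28,36): 8 bp
  [36,39): 3 bp
  [39,58): 19 bp
  [58,68): 10 bp
  [68,81): 13 bp
  [81,95): 14 bp
  [95,108): 13 bp
  [108,134): 26 bp
  [134,135): 1 bp
  [135,154): 19 bp
  [154,176): 22 bp
  [176,193): 17 bp
  [193,207): 14 bp
  [207,214): 7 bp
  [214,225): 11 bp
  [225,237): 12 bp
  [237,243): 6 bp
  [243,250): 7 bp
  [250,264): 14 bp
  [264,275): 11 bp
  [275,281): 6 bp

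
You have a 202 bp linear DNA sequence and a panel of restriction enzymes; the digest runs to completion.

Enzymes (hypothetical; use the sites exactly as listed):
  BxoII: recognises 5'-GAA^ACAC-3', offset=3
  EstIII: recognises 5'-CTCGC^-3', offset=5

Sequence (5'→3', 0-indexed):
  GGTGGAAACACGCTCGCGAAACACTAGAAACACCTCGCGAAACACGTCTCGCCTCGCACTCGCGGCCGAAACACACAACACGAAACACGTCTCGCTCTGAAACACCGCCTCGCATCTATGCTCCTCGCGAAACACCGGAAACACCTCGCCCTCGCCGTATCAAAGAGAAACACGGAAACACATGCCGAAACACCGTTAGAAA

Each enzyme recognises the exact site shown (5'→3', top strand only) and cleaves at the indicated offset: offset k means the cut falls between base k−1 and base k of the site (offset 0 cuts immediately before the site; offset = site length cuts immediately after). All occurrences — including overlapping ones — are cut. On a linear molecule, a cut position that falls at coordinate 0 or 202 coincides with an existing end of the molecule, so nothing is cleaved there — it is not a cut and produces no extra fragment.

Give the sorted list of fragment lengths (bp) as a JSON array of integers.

Site scan:
  BxoII (GAAACAC, off=3): starts [4, 17, 26, 38, 67, 81, 98, 128, 137, 166, 174, 186] → cuts [7, 20, 29, 41, 70, 84, 101, 131, 140, 169, 177, 189]
  EstIII (CTCGC, off=5): starts [12, 33, 47, 52, 58, 90, 108, 123, 144, 150] → cuts [17, 38, 52, 57, 63, 95, 113, 128, 149, 155]

Pooled cuts: [7, 17, 20, 29, 38, 41, 52, 57, 63, 70, 84, 95, 101, 113, 128, 131, 140, 149, 155, 169, 177, 189]

Fragment lengths:
  [0,7): 7 bp
  [7,17): 10 bp
  [17,20): 3 bp
  [20,29): 9 bp
  [29,38): 9 bp
  [38,41): 3 bp
  [41,52): 11 bp
  [52,57): 5 bp
  [57,63): 6 bp
  [63,70): 7 bp
  [70,84): 14 bp
  [84,95): 11 bp
  [95,101): 6 bp
  [101,113): 12 bp
  [113,128): 15 bp
  [128,131): 3 bp
  [131,140): 9 bp
  [140,149): 9 bp
  [149,155): 6 bp
  [155,169): 14 bp
  [169,177): 8 bp
  [177,189): 12 bp
  [189,202): 13 bp

[3,3,3,5,6,6,6,7,7,8,9,9,9,9,10,11,11,12,12,13,14,14,15]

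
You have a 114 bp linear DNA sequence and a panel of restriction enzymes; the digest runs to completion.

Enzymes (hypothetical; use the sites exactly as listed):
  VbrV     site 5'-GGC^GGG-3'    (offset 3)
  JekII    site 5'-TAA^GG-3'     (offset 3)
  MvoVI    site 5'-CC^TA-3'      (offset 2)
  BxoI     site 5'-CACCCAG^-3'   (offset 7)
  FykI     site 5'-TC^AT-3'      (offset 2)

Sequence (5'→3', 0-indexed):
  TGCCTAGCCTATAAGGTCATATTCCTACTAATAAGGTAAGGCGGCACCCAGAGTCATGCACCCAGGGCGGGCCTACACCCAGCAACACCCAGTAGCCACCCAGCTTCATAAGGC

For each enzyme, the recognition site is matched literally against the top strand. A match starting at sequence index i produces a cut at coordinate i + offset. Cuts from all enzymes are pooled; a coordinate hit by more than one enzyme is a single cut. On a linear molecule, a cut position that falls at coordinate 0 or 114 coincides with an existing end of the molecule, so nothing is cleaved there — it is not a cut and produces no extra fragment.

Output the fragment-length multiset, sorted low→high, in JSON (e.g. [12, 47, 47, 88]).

[3,3,4,4,4,4,4,5,5,5,5,7,9,9,10,10,11,12]

Per-enzyme occurrences:
  VbrV GGCGGG/3: at [65] ⇒ [68]
  JekII TAAGG/3: at [11, 31, 36, 108] ⇒ [14, 34, 39, 111]
  MvoVI CCTA/2: at [2, 7, 23, 71] ⇒ [4, 9, 25, 73]
  BxoI CACCCAG/7: at [44, 58, 75, 85, 96] ⇒ [51, 65, 82, 92, 103]
  FykI TCAT/2: at [16, 53, 105] ⇒ [18, 55, 107]

Pooled cuts: [4, 9, 14, 18, 25, 34, 39, 51, 55, 65, 68, 73, 82, 92, 103, 107, 111]

Fragments:
  [0,4): 4 bp
  [4,9): 5 bp
  [9,14): 5 bp
  [14,18): 4 bp
  [18,25): 7 bp
  [25,34): 9 bp
  [34,39): 5 bp
  [39,51): 12 bp
  [51,55): 4 bp
  [55,65): 10 bp
  [65,68): 3 bp
  [68,73): 5 bp
  [73,82): 9 bp
  [82,92): 10 bp
  [92,103): 11 bp
  [103,107): 4 bp
  [107,111): 4 bp
  [111,114): 3 bp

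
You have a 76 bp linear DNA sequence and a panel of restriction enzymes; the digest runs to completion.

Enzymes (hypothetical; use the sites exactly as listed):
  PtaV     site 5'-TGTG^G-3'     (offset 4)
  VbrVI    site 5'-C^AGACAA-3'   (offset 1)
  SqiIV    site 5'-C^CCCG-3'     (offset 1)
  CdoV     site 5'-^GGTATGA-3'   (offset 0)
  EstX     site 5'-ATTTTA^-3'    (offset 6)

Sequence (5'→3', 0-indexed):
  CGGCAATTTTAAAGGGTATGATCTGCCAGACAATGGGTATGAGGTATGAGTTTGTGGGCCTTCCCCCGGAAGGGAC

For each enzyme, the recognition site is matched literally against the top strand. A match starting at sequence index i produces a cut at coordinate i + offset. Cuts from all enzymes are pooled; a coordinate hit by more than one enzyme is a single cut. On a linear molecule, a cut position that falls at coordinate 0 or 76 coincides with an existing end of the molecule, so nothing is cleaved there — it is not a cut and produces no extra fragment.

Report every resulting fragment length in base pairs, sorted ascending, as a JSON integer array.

Scan for sites:
  PtaV (TGTGG, off=4): starts [52] → cuts [56]
  VbrVI (CAGACAA, off=1): starts [26] → cuts [27]
  SqiIV (CCCCG, off=1): starts [63] → cuts [64]
  CdoV (GGTATGA, off=0): starts [14, 35, 42] → cuts [14, 35, 42]
  EstX (ATTTTA, off=6): starts [5] → cuts [11]

Pooled cuts: [11, 14, 27, 35, 42, 56, 64]

Fragment lengths:
  [0,11): 11 bp
  [11,14): 3 bp
  [14,27): 13 bp
  [27,35): 8 bp
  [35,42): 7 bp
  [42,56): 14 bp
  [56,64): 8 bp
  [64,76): 12 bp

[3,7,8,8,11,12,13,14]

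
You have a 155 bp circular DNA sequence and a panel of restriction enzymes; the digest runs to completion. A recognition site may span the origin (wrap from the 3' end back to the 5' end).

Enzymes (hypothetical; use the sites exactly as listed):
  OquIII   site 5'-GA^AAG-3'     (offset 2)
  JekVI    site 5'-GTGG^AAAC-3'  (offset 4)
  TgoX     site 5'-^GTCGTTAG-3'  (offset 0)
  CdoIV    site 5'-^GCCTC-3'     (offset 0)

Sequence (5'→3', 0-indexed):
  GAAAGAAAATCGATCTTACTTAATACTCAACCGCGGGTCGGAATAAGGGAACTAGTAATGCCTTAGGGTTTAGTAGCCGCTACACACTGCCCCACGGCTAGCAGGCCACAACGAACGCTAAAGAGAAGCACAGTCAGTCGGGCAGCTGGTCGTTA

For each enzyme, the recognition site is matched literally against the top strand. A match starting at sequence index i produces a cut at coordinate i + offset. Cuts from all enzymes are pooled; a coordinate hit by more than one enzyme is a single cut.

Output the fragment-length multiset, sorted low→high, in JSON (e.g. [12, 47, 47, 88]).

[9,146]

Scan for sites:
  OquIII GAAAG/2: at [0] ⇒ [2]
  JekVI (GTGGAAAC, off=4): no sites
  TgoX GTCGTTAG/0: at [148] ⇒ [148]
  CdoIV (GCCTC, off=0): no sites

Pooled cuts: [2, 148]

Fragment lengths:
  2→148: 146 bp
  148→2 (wrap): 155-148+2 = 9 bp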